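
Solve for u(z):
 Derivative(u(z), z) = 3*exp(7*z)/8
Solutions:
 u(z) = C1 + 3*exp(7*z)/56


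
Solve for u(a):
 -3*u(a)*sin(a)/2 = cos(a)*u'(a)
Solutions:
 u(a) = C1*cos(a)^(3/2)


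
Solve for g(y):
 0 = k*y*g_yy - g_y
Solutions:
 g(y) = C1 + y^(((re(k) + 1)*re(k) + im(k)^2)/(re(k)^2 + im(k)^2))*(C2*sin(log(y)*Abs(im(k))/(re(k)^2 + im(k)^2)) + C3*cos(log(y)*im(k)/(re(k)^2 + im(k)^2)))


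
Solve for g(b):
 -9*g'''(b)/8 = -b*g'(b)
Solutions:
 g(b) = C1 + Integral(C2*airyai(2*3^(1/3)*b/3) + C3*airybi(2*3^(1/3)*b/3), b)


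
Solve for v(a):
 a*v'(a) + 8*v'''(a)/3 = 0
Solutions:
 v(a) = C1 + Integral(C2*airyai(-3^(1/3)*a/2) + C3*airybi(-3^(1/3)*a/2), a)


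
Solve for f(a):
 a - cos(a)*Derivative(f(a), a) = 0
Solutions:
 f(a) = C1 + Integral(a/cos(a), a)


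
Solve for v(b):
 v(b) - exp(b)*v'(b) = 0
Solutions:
 v(b) = C1*exp(-exp(-b))


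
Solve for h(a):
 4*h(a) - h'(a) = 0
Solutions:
 h(a) = C1*exp(4*a)


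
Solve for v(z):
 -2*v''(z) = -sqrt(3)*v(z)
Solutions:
 v(z) = C1*exp(-sqrt(2)*3^(1/4)*z/2) + C2*exp(sqrt(2)*3^(1/4)*z/2)


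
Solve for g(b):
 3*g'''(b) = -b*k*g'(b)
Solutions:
 g(b) = C1 + Integral(C2*airyai(3^(2/3)*b*(-k)^(1/3)/3) + C3*airybi(3^(2/3)*b*(-k)^(1/3)/3), b)


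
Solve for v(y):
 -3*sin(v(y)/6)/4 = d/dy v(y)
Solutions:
 3*y/4 + 3*log(cos(v(y)/6) - 1) - 3*log(cos(v(y)/6) + 1) = C1


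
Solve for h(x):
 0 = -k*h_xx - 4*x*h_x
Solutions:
 h(x) = C1 + C2*sqrt(k)*erf(sqrt(2)*x*sqrt(1/k))


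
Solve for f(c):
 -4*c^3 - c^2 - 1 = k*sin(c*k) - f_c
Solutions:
 f(c) = C1 + c^4 + c^3/3 + c - cos(c*k)


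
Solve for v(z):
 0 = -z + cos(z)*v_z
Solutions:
 v(z) = C1 + Integral(z/cos(z), z)


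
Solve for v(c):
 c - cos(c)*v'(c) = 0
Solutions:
 v(c) = C1 + Integral(c/cos(c), c)


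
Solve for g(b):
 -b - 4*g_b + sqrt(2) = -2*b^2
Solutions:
 g(b) = C1 + b^3/6 - b^2/8 + sqrt(2)*b/4


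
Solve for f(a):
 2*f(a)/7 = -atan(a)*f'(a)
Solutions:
 f(a) = C1*exp(-2*Integral(1/atan(a), a)/7)


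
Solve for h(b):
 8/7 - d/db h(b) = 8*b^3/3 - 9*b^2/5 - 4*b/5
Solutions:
 h(b) = C1 - 2*b^4/3 + 3*b^3/5 + 2*b^2/5 + 8*b/7


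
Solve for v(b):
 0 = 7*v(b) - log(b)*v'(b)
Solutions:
 v(b) = C1*exp(7*li(b))


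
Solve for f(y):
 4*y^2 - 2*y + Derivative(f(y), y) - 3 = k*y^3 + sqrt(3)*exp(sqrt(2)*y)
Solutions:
 f(y) = C1 + k*y^4/4 - 4*y^3/3 + y^2 + 3*y + sqrt(6)*exp(sqrt(2)*y)/2


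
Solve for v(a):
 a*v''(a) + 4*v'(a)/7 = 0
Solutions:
 v(a) = C1 + C2*a^(3/7)


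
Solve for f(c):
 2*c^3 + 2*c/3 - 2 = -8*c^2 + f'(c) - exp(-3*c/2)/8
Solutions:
 f(c) = C1 + c^4/2 + 8*c^3/3 + c^2/3 - 2*c - exp(-3*c/2)/12


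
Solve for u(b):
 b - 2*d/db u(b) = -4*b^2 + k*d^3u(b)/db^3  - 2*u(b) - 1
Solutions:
 u(b) = C1*exp(b*(3^(1/3)*(sqrt(3)*sqrt((27 + 8/k)/k^2) - 9/k)^(1/3)/6 - 3^(5/6)*I*(sqrt(3)*sqrt((27 + 8/k)/k^2) - 9/k)^(1/3)/6 + 4/(k*(-3^(1/3) + 3^(5/6)*I)*(sqrt(3)*sqrt((27 + 8/k)/k^2) - 9/k)^(1/3)))) + C2*exp(b*(3^(1/3)*(sqrt(3)*sqrt((27 + 8/k)/k^2) - 9/k)^(1/3)/6 + 3^(5/6)*I*(sqrt(3)*sqrt((27 + 8/k)/k^2) - 9/k)^(1/3)/6 - 4/(k*(3^(1/3) + 3^(5/6)*I)*(sqrt(3)*sqrt((27 + 8/k)/k^2) - 9/k)^(1/3)))) + C3*exp(3^(1/3)*b*(-(sqrt(3)*sqrt((27 + 8/k)/k^2) - 9/k)^(1/3) + 2*3^(1/3)/(k*(sqrt(3)*sqrt((27 + 8/k)/k^2) - 9/k)^(1/3)))/3) - 2*b^2 - 9*b/2 - 5


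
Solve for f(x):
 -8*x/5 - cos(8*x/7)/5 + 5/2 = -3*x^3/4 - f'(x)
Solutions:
 f(x) = C1 - 3*x^4/16 + 4*x^2/5 - 5*x/2 + 7*sin(8*x/7)/40


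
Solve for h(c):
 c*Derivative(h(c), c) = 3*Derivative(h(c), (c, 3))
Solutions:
 h(c) = C1 + Integral(C2*airyai(3^(2/3)*c/3) + C3*airybi(3^(2/3)*c/3), c)


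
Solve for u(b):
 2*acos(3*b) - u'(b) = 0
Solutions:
 u(b) = C1 + 2*b*acos(3*b) - 2*sqrt(1 - 9*b^2)/3


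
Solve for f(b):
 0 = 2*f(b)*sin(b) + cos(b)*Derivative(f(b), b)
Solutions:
 f(b) = C1*cos(b)^2


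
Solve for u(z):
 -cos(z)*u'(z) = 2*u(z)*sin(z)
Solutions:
 u(z) = C1*cos(z)^2


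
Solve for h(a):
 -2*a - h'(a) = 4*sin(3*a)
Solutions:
 h(a) = C1 - a^2 + 4*cos(3*a)/3


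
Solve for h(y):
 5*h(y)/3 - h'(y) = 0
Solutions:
 h(y) = C1*exp(5*y/3)


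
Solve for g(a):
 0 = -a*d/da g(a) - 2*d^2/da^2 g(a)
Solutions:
 g(a) = C1 + C2*erf(a/2)


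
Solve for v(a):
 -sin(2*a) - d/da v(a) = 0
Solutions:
 v(a) = C1 + cos(2*a)/2


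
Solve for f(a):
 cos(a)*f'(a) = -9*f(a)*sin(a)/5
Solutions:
 f(a) = C1*cos(a)^(9/5)


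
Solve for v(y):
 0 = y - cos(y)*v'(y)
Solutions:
 v(y) = C1 + Integral(y/cos(y), y)


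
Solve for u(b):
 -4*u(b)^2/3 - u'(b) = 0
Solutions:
 u(b) = 3/(C1 + 4*b)


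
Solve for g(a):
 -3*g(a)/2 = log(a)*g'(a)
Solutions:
 g(a) = C1*exp(-3*li(a)/2)


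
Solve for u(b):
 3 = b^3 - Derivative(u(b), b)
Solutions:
 u(b) = C1 + b^4/4 - 3*b


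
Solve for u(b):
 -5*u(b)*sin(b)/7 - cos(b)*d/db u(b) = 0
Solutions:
 u(b) = C1*cos(b)^(5/7)


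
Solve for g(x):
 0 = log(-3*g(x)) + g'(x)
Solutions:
 Integral(1/(log(-_y) + log(3)), (_y, g(x))) = C1 - x


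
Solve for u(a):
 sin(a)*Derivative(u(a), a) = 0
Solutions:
 u(a) = C1


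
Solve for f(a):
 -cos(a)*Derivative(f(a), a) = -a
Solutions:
 f(a) = C1 + Integral(a/cos(a), a)


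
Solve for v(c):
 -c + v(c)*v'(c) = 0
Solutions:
 v(c) = -sqrt(C1 + c^2)
 v(c) = sqrt(C1 + c^2)


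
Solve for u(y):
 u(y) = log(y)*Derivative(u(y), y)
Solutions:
 u(y) = C1*exp(li(y))


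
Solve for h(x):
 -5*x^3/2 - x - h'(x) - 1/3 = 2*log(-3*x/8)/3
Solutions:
 h(x) = C1 - 5*x^4/8 - x^2/2 - 2*x*log(-x)/3 + x*(-2*log(3)/3 + 1/3 + 2*log(2))


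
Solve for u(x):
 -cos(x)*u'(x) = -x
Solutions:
 u(x) = C1 + Integral(x/cos(x), x)


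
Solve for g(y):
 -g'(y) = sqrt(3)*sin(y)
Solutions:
 g(y) = C1 + sqrt(3)*cos(y)


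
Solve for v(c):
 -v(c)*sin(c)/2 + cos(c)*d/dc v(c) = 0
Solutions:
 v(c) = C1/sqrt(cos(c))


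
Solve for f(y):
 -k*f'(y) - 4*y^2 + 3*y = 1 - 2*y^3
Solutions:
 f(y) = C1 + y^4/(2*k) - 4*y^3/(3*k) + 3*y^2/(2*k) - y/k


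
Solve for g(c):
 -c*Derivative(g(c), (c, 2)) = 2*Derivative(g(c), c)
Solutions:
 g(c) = C1 + C2/c


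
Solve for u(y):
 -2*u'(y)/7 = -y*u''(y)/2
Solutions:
 u(y) = C1 + C2*y^(11/7)


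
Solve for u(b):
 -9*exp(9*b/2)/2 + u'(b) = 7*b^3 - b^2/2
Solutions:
 u(b) = C1 + 7*b^4/4 - b^3/6 + exp(9*b/2)


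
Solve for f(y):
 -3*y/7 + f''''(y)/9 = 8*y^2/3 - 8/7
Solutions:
 f(y) = C1 + C2*y + C3*y^2 + C4*y^3 + y^6/15 + 9*y^5/280 - 3*y^4/7


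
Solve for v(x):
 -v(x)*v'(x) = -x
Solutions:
 v(x) = -sqrt(C1 + x^2)
 v(x) = sqrt(C1 + x^2)


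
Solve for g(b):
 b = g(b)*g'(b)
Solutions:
 g(b) = -sqrt(C1 + b^2)
 g(b) = sqrt(C1 + b^2)


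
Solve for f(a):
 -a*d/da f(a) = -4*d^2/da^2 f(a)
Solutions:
 f(a) = C1 + C2*erfi(sqrt(2)*a/4)


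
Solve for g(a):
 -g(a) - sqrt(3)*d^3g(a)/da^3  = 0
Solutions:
 g(a) = C3*exp(-3^(5/6)*a/3) + (C1*sin(3^(1/3)*a/2) + C2*cos(3^(1/3)*a/2))*exp(3^(5/6)*a/6)


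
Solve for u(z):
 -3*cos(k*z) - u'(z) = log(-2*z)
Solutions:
 u(z) = C1 - z*log(-z) - z*log(2) + z - 3*Piecewise((sin(k*z)/k, Ne(k, 0)), (z, True))


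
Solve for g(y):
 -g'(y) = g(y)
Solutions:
 g(y) = C1*exp(-y)


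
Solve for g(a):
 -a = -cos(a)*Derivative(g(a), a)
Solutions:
 g(a) = C1 + Integral(a/cos(a), a)


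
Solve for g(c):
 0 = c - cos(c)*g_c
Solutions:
 g(c) = C1 + Integral(c/cos(c), c)


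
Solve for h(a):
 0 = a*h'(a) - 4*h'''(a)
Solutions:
 h(a) = C1 + Integral(C2*airyai(2^(1/3)*a/2) + C3*airybi(2^(1/3)*a/2), a)


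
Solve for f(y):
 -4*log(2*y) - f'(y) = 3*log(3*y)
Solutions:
 f(y) = C1 - 7*y*log(y) - y*log(432) + 7*y


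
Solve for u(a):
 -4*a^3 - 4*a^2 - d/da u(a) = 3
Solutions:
 u(a) = C1 - a^4 - 4*a^3/3 - 3*a


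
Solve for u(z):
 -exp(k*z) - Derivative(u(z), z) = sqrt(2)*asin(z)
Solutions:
 u(z) = C1 - sqrt(2)*(z*asin(z) + sqrt(1 - z^2)) - Piecewise((exp(k*z)/k, Ne(k, 0)), (z, True))


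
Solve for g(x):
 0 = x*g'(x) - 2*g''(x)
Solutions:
 g(x) = C1 + C2*erfi(x/2)


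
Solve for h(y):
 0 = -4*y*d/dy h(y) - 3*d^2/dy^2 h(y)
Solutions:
 h(y) = C1 + C2*erf(sqrt(6)*y/3)


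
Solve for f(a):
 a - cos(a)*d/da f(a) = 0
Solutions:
 f(a) = C1 + Integral(a/cos(a), a)


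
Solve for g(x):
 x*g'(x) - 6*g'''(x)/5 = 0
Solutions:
 g(x) = C1 + Integral(C2*airyai(5^(1/3)*6^(2/3)*x/6) + C3*airybi(5^(1/3)*6^(2/3)*x/6), x)


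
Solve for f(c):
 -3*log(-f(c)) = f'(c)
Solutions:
 -li(-f(c)) = C1 - 3*c


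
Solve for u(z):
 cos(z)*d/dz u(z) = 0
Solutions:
 u(z) = C1


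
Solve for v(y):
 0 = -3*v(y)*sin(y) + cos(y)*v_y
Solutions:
 v(y) = C1/cos(y)^3


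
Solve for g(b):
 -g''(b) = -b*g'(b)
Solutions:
 g(b) = C1 + C2*erfi(sqrt(2)*b/2)


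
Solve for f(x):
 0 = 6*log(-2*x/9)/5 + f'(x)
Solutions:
 f(x) = C1 - 6*x*log(-x)/5 + 6*x*(-log(2) + 1 + 2*log(3))/5


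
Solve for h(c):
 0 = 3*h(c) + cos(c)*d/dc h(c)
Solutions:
 h(c) = C1*(sin(c) - 1)^(3/2)/(sin(c) + 1)^(3/2)


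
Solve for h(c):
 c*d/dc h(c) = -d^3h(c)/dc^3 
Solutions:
 h(c) = C1 + Integral(C2*airyai(-c) + C3*airybi(-c), c)


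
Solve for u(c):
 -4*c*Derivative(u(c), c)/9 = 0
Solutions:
 u(c) = C1


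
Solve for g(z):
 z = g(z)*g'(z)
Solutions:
 g(z) = -sqrt(C1 + z^2)
 g(z) = sqrt(C1 + z^2)


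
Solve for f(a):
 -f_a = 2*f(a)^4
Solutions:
 f(a) = (-3^(2/3) - 3*3^(1/6)*I)*(1/(C1 + 2*a))^(1/3)/6
 f(a) = (-3^(2/3) + 3*3^(1/6)*I)*(1/(C1 + 2*a))^(1/3)/6
 f(a) = (1/(C1 + 6*a))^(1/3)


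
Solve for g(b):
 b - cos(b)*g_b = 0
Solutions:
 g(b) = C1 + Integral(b/cos(b), b)


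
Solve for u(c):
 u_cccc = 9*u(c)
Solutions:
 u(c) = C1*exp(-sqrt(3)*c) + C2*exp(sqrt(3)*c) + C3*sin(sqrt(3)*c) + C4*cos(sqrt(3)*c)


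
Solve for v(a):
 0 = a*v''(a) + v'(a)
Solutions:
 v(a) = C1 + C2*log(a)


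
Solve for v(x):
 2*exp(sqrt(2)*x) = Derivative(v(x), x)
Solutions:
 v(x) = C1 + sqrt(2)*exp(sqrt(2)*x)


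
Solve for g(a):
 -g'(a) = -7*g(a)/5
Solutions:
 g(a) = C1*exp(7*a/5)


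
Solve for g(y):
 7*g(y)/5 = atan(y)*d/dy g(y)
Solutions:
 g(y) = C1*exp(7*Integral(1/atan(y), y)/5)


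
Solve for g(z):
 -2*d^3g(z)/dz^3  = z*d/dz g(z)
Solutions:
 g(z) = C1 + Integral(C2*airyai(-2^(2/3)*z/2) + C3*airybi(-2^(2/3)*z/2), z)


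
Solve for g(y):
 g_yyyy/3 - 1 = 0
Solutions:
 g(y) = C1 + C2*y + C3*y^2 + C4*y^3 + y^4/8


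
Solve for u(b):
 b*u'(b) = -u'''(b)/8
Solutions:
 u(b) = C1 + Integral(C2*airyai(-2*b) + C3*airybi(-2*b), b)


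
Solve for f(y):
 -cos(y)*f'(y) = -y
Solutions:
 f(y) = C1 + Integral(y/cos(y), y)


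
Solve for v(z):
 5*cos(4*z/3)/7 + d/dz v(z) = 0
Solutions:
 v(z) = C1 - 15*sin(4*z/3)/28


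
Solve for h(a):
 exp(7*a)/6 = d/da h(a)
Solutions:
 h(a) = C1 + exp(7*a)/42


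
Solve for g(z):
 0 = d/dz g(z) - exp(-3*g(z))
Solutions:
 g(z) = log(C1 + 3*z)/3
 g(z) = log((-3^(1/3) - 3^(5/6)*I)*(C1 + z)^(1/3)/2)
 g(z) = log((-3^(1/3) + 3^(5/6)*I)*(C1 + z)^(1/3)/2)


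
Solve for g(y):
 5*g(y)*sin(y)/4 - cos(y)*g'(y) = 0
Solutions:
 g(y) = C1/cos(y)^(5/4)


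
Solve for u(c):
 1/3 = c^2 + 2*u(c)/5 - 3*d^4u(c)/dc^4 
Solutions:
 u(c) = C1*exp(-15^(3/4)*2^(1/4)*c/15) + C2*exp(15^(3/4)*2^(1/4)*c/15) + C3*sin(15^(3/4)*2^(1/4)*c/15) + C4*cos(15^(3/4)*2^(1/4)*c/15) - 5*c^2/2 + 5/6


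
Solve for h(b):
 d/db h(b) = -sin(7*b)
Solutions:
 h(b) = C1 + cos(7*b)/7


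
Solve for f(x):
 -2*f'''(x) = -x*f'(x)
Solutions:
 f(x) = C1 + Integral(C2*airyai(2^(2/3)*x/2) + C3*airybi(2^(2/3)*x/2), x)


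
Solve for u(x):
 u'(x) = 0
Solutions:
 u(x) = C1


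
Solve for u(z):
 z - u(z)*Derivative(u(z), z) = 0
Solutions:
 u(z) = -sqrt(C1 + z^2)
 u(z) = sqrt(C1 + z^2)


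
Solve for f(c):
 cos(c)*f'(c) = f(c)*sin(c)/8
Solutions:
 f(c) = C1/cos(c)^(1/8)


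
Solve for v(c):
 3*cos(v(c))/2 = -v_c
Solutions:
 v(c) = pi - asin((C1 + exp(3*c))/(C1 - exp(3*c)))
 v(c) = asin((C1 + exp(3*c))/(C1 - exp(3*c)))


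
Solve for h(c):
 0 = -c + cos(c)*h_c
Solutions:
 h(c) = C1 + Integral(c/cos(c), c)


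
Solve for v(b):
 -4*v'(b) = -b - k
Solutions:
 v(b) = C1 + b^2/8 + b*k/4


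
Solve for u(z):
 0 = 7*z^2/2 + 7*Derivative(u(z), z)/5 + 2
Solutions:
 u(z) = C1 - 5*z^3/6 - 10*z/7


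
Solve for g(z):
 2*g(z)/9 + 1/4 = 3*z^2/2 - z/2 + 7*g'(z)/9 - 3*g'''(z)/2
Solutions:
 g(z) = C1*exp(2^(1/3)*z*(7*2^(1/3)/(sqrt(43)/27 + 1)^(1/3) + 9*(sqrt(43)/27 + 1)^(1/3))/54)*sin(sqrt(3)*z*(-9*(2*sqrt(43)/27 + 2)^(1/3) + 14/(2*sqrt(43)/27 + 2)^(1/3))/54) + C2*exp(2^(1/3)*z*(7*2^(1/3)/(sqrt(43)/27 + 1)^(1/3) + 9*(sqrt(43)/27 + 1)^(1/3))/54)*cos(sqrt(3)*z*(-9*(2*sqrt(43)/27 + 2)^(1/3) + 14/(2*sqrt(43)/27 + 2)^(1/3))/54) + C3*exp(-2^(1/3)*z*(7*2^(1/3)/(sqrt(43)/27 + 1)^(1/3) + 9*(sqrt(43)/27 + 1)^(1/3))/27) + 27*z^2/4 + 45*z + 1251/8


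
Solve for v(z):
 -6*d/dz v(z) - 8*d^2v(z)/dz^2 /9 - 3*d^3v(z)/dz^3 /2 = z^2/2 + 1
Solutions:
 v(z) = C1 - z^3/36 + z^2/81 - 2251*z/17496 + (C2*sin(2*sqrt(713)*z/27) + C3*cos(2*sqrt(713)*z/27))*exp(-8*z/27)


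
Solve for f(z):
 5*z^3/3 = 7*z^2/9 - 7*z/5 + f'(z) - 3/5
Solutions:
 f(z) = C1 + 5*z^4/12 - 7*z^3/27 + 7*z^2/10 + 3*z/5


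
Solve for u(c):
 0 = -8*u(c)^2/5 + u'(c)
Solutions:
 u(c) = -5/(C1 + 8*c)


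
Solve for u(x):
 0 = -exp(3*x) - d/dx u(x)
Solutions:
 u(x) = C1 - exp(3*x)/3


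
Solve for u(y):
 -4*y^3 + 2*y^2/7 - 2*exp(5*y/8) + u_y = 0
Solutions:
 u(y) = C1 + y^4 - 2*y^3/21 + 16*exp(5*y/8)/5


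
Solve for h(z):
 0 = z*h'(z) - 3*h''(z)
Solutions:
 h(z) = C1 + C2*erfi(sqrt(6)*z/6)


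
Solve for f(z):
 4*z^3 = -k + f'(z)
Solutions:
 f(z) = C1 + k*z + z^4


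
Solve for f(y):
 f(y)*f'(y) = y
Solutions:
 f(y) = -sqrt(C1 + y^2)
 f(y) = sqrt(C1 + y^2)


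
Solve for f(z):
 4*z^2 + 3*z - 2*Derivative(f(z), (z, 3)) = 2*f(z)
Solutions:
 f(z) = C3*exp(-z) + 2*z^2 + 3*z/2 + (C1*sin(sqrt(3)*z/2) + C2*cos(sqrt(3)*z/2))*exp(z/2)


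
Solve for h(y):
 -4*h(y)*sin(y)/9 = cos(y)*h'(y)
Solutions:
 h(y) = C1*cos(y)^(4/9)


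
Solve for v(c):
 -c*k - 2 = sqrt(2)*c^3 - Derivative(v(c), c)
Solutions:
 v(c) = C1 + sqrt(2)*c^4/4 + c^2*k/2 + 2*c


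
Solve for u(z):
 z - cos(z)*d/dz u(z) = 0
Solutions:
 u(z) = C1 + Integral(z/cos(z), z)


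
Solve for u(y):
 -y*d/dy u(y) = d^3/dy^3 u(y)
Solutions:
 u(y) = C1 + Integral(C2*airyai(-y) + C3*airybi(-y), y)


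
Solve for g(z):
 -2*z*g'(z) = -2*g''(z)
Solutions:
 g(z) = C1 + C2*erfi(sqrt(2)*z/2)


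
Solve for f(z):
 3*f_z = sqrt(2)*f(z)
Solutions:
 f(z) = C1*exp(sqrt(2)*z/3)


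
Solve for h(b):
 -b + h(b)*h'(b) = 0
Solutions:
 h(b) = -sqrt(C1 + b^2)
 h(b) = sqrt(C1 + b^2)


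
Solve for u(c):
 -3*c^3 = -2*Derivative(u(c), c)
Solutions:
 u(c) = C1 + 3*c^4/8


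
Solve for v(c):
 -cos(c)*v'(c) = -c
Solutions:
 v(c) = C1 + Integral(c/cos(c), c)


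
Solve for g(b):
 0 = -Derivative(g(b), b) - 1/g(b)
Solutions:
 g(b) = -sqrt(C1 - 2*b)
 g(b) = sqrt(C1 - 2*b)


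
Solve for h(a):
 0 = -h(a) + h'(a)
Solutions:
 h(a) = C1*exp(a)


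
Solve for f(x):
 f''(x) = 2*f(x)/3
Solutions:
 f(x) = C1*exp(-sqrt(6)*x/3) + C2*exp(sqrt(6)*x/3)


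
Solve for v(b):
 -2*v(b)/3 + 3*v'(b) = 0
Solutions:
 v(b) = C1*exp(2*b/9)


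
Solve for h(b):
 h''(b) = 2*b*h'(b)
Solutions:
 h(b) = C1 + C2*erfi(b)


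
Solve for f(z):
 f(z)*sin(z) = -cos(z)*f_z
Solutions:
 f(z) = C1*cos(z)


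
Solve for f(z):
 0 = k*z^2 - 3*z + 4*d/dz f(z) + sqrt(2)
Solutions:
 f(z) = C1 - k*z^3/12 + 3*z^2/8 - sqrt(2)*z/4


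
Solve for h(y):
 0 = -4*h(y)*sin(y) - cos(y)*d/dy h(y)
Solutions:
 h(y) = C1*cos(y)^4


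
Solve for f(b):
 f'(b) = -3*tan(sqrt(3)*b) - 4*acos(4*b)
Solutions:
 f(b) = C1 - 4*b*acos(4*b) + sqrt(1 - 16*b^2) + sqrt(3)*log(cos(sqrt(3)*b))


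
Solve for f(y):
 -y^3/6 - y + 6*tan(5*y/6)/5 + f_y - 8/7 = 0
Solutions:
 f(y) = C1 + y^4/24 + y^2/2 + 8*y/7 + 36*log(cos(5*y/6))/25


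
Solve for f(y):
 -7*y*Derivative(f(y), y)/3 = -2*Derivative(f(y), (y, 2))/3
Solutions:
 f(y) = C1 + C2*erfi(sqrt(7)*y/2)


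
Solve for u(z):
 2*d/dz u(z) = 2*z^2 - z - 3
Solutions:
 u(z) = C1 + z^3/3 - z^2/4 - 3*z/2


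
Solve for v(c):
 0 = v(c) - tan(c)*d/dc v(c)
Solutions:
 v(c) = C1*sin(c)


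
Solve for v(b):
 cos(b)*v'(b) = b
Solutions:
 v(b) = C1 + Integral(b/cos(b), b)


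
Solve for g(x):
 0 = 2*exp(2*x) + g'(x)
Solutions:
 g(x) = C1 - exp(2*x)


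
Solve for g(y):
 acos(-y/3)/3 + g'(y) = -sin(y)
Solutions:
 g(y) = C1 - y*acos(-y/3)/3 - sqrt(9 - y^2)/3 + cos(y)


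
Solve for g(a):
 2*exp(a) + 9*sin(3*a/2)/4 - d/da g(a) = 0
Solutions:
 g(a) = C1 + 2*exp(a) - 3*cos(3*a/2)/2


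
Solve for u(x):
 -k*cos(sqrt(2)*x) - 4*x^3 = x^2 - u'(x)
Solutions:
 u(x) = C1 + sqrt(2)*k*sin(sqrt(2)*x)/2 + x^4 + x^3/3


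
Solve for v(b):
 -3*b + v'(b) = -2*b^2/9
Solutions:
 v(b) = C1 - 2*b^3/27 + 3*b^2/2


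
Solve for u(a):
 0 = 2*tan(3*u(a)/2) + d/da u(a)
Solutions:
 u(a) = -2*asin(C1*exp(-3*a))/3 + 2*pi/3
 u(a) = 2*asin(C1*exp(-3*a))/3


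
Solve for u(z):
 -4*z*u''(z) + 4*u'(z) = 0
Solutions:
 u(z) = C1 + C2*z^2


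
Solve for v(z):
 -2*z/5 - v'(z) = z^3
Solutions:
 v(z) = C1 - z^4/4 - z^2/5


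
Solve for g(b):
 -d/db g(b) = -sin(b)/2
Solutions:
 g(b) = C1 - cos(b)/2


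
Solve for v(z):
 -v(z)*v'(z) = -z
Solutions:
 v(z) = -sqrt(C1 + z^2)
 v(z) = sqrt(C1 + z^2)


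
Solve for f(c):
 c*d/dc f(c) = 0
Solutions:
 f(c) = C1


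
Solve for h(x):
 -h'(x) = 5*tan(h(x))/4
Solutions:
 h(x) = pi - asin(C1*exp(-5*x/4))
 h(x) = asin(C1*exp(-5*x/4))


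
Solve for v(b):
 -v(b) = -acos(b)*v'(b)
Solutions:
 v(b) = C1*exp(Integral(1/acos(b), b))


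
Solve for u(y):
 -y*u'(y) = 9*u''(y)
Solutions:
 u(y) = C1 + C2*erf(sqrt(2)*y/6)


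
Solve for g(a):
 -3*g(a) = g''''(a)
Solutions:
 g(a) = (C1*sin(sqrt(2)*3^(1/4)*a/2) + C2*cos(sqrt(2)*3^(1/4)*a/2))*exp(-sqrt(2)*3^(1/4)*a/2) + (C3*sin(sqrt(2)*3^(1/4)*a/2) + C4*cos(sqrt(2)*3^(1/4)*a/2))*exp(sqrt(2)*3^(1/4)*a/2)


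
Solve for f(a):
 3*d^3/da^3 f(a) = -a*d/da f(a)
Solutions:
 f(a) = C1 + Integral(C2*airyai(-3^(2/3)*a/3) + C3*airybi(-3^(2/3)*a/3), a)


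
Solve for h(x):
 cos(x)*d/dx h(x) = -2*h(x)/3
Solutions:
 h(x) = C1*(sin(x) - 1)^(1/3)/(sin(x) + 1)^(1/3)


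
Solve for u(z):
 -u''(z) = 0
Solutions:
 u(z) = C1 + C2*z


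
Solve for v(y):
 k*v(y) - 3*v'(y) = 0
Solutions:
 v(y) = C1*exp(k*y/3)


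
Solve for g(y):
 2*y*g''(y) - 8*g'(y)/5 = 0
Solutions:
 g(y) = C1 + C2*y^(9/5)


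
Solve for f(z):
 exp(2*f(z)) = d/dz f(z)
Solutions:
 f(z) = log(-sqrt(-1/(C1 + z))) - log(2)/2
 f(z) = log(-1/(C1 + z))/2 - log(2)/2


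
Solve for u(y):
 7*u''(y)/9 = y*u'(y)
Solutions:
 u(y) = C1 + C2*erfi(3*sqrt(14)*y/14)


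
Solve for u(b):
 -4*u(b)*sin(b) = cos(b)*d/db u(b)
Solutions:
 u(b) = C1*cos(b)^4


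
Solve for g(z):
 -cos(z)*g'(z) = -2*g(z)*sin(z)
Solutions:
 g(z) = C1/cos(z)^2


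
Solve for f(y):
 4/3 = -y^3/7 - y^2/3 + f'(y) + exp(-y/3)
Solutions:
 f(y) = C1 + y^4/28 + y^3/9 + 4*y/3 + 3*exp(-y/3)


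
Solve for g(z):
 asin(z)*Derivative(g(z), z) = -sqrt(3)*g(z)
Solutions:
 g(z) = C1*exp(-sqrt(3)*Integral(1/asin(z), z))


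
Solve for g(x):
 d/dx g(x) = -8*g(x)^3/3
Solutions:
 g(x) = -sqrt(6)*sqrt(-1/(C1 - 8*x))/2
 g(x) = sqrt(6)*sqrt(-1/(C1 - 8*x))/2


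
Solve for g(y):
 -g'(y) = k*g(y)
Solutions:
 g(y) = C1*exp(-k*y)


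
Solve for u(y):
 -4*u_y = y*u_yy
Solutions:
 u(y) = C1 + C2/y^3


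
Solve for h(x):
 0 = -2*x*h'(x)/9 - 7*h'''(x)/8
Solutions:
 h(x) = C1 + Integral(C2*airyai(-2*294^(1/3)*x/21) + C3*airybi(-2*294^(1/3)*x/21), x)


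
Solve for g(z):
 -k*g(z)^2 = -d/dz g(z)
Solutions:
 g(z) = -1/(C1 + k*z)


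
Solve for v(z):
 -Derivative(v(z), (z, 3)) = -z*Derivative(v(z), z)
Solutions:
 v(z) = C1 + Integral(C2*airyai(z) + C3*airybi(z), z)


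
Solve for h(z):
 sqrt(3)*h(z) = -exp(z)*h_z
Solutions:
 h(z) = C1*exp(sqrt(3)*exp(-z))


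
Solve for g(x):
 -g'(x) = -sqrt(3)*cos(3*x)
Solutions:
 g(x) = C1 + sqrt(3)*sin(3*x)/3


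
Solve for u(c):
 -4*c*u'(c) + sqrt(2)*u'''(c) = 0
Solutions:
 u(c) = C1 + Integral(C2*airyai(sqrt(2)*c) + C3*airybi(sqrt(2)*c), c)


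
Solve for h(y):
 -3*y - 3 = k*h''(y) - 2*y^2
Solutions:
 h(y) = C1 + C2*y + y^4/(6*k) - y^3/(2*k) - 3*y^2/(2*k)


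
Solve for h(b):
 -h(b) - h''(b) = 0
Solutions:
 h(b) = C1*sin(b) + C2*cos(b)


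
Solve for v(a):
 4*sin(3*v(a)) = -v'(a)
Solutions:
 v(a) = -acos((-C1 - exp(24*a))/(C1 - exp(24*a)))/3 + 2*pi/3
 v(a) = acos((-C1 - exp(24*a))/(C1 - exp(24*a)))/3


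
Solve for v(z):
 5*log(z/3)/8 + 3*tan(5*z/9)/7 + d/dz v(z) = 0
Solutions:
 v(z) = C1 - 5*z*log(z)/8 + 5*z/8 + 5*z*log(3)/8 + 27*log(cos(5*z/9))/35


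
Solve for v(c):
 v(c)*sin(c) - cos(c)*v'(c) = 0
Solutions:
 v(c) = C1/cos(c)


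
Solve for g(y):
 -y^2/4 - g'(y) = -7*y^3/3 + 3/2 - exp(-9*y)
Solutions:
 g(y) = C1 + 7*y^4/12 - y^3/12 - 3*y/2 - exp(-9*y)/9


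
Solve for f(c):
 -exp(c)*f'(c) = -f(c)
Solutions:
 f(c) = C1*exp(-exp(-c))


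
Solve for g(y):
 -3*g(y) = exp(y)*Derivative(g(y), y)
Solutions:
 g(y) = C1*exp(3*exp(-y))


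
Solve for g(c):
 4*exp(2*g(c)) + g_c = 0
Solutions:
 g(c) = log(-sqrt(-1/(C1 - 4*c))) - log(2)/2
 g(c) = log(-1/(C1 - 4*c))/2 - log(2)/2


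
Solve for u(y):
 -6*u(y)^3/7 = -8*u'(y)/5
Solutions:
 u(y) = -sqrt(14)*sqrt(-1/(C1 + 15*y))
 u(y) = sqrt(14)*sqrt(-1/(C1 + 15*y))


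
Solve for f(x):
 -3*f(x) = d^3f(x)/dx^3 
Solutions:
 f(x) = C3*exp(-3^(1/3)*x) + (C1*sin(3^(5/6)*x/2) + C2*cos(3^(5/6)*x/2))*exp(3^(1/3)*x/2)


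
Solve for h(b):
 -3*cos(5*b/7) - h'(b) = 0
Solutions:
 h(b) = C1 - 21*sin(5*b/7)/5


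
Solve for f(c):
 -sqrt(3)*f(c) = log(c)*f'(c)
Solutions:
 f(c) = C1*exp(-sqrt(3)*li(c))


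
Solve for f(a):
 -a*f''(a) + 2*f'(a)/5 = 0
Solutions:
 f(a) = C1 + C2*a^(7/5)


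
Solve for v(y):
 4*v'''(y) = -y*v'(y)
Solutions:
 v(y) = C1 + Integral(C2*airyai(-2^(1/3)*y/2) + C3*airybi(-2^(1/3)*y/2), y)


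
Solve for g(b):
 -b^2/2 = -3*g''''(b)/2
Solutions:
 g(b) = C1 + C2*b + C3*b^2 + C4*b^3 + b^6/1080


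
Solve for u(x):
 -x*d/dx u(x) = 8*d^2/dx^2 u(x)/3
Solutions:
 u(x) = C1 + C2*erf(sqrt(3)*x/4)


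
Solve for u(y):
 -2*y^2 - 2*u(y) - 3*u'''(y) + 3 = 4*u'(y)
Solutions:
 u(y) = C1*exp(-y*(-(9 + sqrt(145))^(1/3) + 4/(9 + sqrt(145))^(1/3))/6)*sin(sqrt(3)*y*(4/(9 + sqrt(145))^(1/3) + (9 + sqrt(145))^(1/3))/6) + C2*exp(-y*(-(9 + sqrt(145))^(1/3) + 4/(9 + sqrt(145))^(1/3))/6)*cos(sqrt(3)*y*(4/(9 + sqrt(145))^(1/3) + (9 + sqrt(145))^(1/3))/6) + C3*exp(y*(-(9 + sqrt(145))^(1/3) + 4/(9 + sqrt(145))^(1/3))/3) - y^2 + 4*y - 13/2


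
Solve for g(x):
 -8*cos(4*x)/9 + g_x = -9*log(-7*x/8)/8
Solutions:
 g(x) = C1 - 9*x*log(-x)/8 - 9*x*log(7)/8 + 9*x/8 + 27*x*log(2)/8 + 2*sin(4*x)/9


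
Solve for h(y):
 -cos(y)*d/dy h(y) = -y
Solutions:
 h(y) = C1 + Integral(y/cos(y), y)


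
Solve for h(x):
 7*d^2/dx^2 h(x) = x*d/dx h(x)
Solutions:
 h(x) = C1 + C2*erfi(sqrt(14)*x/14)


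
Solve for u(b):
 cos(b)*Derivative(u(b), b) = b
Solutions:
 u(b) = C1 + Integral(b/cos(b), b)


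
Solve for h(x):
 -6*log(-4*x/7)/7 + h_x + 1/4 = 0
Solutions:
 h(x) = C1 + 6*x*log(-x)/7 + x*(-24*log(7) - 31 + 48*log(2))/28


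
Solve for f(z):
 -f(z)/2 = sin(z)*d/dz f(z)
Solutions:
 f(z) = C1*(cos(z) + 1)^(1/4)/(cos(z) - 1)^(1/4)


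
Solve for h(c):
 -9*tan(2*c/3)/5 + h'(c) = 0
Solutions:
 h(c) = C1 - 27*log(cos(2*c/3))/10


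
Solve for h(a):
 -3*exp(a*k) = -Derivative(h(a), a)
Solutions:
 h(a) = C1 + 3*exp(a*k)/k


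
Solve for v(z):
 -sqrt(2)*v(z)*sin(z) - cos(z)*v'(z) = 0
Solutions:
 v(z) = C1*cos(z)^(sqrt(2))


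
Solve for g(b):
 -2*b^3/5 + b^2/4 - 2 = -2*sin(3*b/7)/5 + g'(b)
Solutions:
 g(b) = C1 - b^4/10 + b^3/12 - 2*b - 14*cos(3*b/7)/15


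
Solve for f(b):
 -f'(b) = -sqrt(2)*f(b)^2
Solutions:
 f(b) = -1/(C1 + sqrt(2)*b)


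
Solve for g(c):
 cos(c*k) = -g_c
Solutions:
 g(c) = C1 - sin(c*k)/k


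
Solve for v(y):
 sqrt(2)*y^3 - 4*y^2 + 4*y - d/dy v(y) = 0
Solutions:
 v(y) = C1 + sqrt(2)*y^4/4 - 4*y^3/3 + 2*y^2


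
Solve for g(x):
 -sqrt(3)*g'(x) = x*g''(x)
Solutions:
 g(x) = C1 + C2*x^(1 - sqrt(3))


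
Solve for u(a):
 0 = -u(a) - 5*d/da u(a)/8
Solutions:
 u(a) = C1*exp(-8*a/5)


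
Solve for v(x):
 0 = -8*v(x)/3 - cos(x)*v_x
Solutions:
 v(x) = C1*(sin(x) - 1)^(4/3)/(sin(x) + 1)^(4/3)


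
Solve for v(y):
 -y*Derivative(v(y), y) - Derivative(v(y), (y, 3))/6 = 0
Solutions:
 v(y) = C1 + Integral(C2*airyai(-6^(1/3)*y) + C3*airybi(-6^(1/3)*y), y)


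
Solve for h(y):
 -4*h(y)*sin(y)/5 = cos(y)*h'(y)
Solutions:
 h(y) = C1*cos(y)^(4/5)


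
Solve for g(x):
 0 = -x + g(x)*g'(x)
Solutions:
 g(x) = -sqrt(C1 + x^2)
 g(x) = sqrt(C1 + x^2)


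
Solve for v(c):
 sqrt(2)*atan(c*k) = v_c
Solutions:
 v(c) = C1 + sqrt(2)*Piecewise((c*atan(c*k) - log(c^2*k^2 + 1)/(2*k), Ne(k, 0)), (0, True))


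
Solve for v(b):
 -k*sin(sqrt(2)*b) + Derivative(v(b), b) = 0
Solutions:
 v(b) = C1 - sqrt(2)*k*cos(sqrt(2)*b)/2


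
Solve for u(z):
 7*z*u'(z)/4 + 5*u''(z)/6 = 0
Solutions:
 u(z) = C1 + C2*erf(sqrt(105)*z/10)


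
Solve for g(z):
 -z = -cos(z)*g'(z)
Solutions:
 g(z) = C1 + Integral(z/cos(z), z)


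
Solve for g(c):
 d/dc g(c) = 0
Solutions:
 g(c) = C1


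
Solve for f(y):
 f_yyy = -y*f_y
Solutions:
 f(y) = C1 + Integral(C2*airyai(-y) + C3*airybi(-y), y)


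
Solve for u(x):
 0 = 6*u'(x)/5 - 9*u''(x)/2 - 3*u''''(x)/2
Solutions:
 u(x) = C1 + C2*exp(5^(1/3)*x*(-5^(1/3)*(2 + sqrt(29))^(1/3) + 5/(2 + sqrt(29))^(1/3))/10)*sin(sqrt(3)*5^(1/3)*x*(5/(2 + sqrt(29))^(1/3) + 5^(1/3)*(2 + sqrt(29))^(1/3))/10) + C3*exp(5^(1/3)*x*(-5^(1/3)*(2 + sqrt(29))^(1/3) + 5/(2 + sqrt(29))^(1/3))/10)*cos(sqrt(3)*5^(1/3)*x*(5/(2 + sqrt(29))^(1/3) + 5^(1/3)*(2 + sqrt(29))^(1/3))/10) + C4*exp(5^(1/3)*x*(-1/(2 + sqrt(29))^(1/3) + 5^(1/3)*(2 + sqrt(29))^(1/3)/5))


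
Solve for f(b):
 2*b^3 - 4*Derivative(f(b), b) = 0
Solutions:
 f(b) = C1 + b^4/8


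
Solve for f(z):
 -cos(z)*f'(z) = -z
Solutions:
 f(z) = C1 + Integral(z/cos(z), z)


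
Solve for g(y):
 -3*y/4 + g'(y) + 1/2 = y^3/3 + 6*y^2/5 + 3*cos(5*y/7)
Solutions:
 g(y) = C1 + y^4/12 + 2*y^3/5 + 3*y^2/8 - y/2 + 21*sin(5*y/7)/5


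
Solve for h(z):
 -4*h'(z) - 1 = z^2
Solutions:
 h(z) = C1 - z^3/12 - z/4


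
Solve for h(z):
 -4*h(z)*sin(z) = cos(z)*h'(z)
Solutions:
 h(z) = C1*cos(z)^4


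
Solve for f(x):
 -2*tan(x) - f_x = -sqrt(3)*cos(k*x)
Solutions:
 f(x) = C1 + sqrt(3)*Piecewise((sin(k*x)/k, Ne(k, 0)), (x, True)) + 2*log(cos(x))


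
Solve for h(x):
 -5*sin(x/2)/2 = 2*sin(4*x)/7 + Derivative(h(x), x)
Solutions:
 h(x) = C1 + 5*cos(x/2) + cos(4*x)/14


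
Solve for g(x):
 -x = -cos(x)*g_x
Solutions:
 g(x) = C1 + Integral(x/cos(x), x)


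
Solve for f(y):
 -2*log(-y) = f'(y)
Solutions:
 f(y) = C1 - 2*y*log(-y) + 2*y


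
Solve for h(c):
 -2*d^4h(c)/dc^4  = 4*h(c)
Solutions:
 h(c) = (C1*sin(2^(3/4)*c/2) + C2*cos(2^(3/4)*c/2))*exp(-2^(3/4)*c/2) + (C3*sin(2^(3/4)*c/2) + C4*cos(2^(3/4)*c/2))*exp(2^(3/4)*c/2)


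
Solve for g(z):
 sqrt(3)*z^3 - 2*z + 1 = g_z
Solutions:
 g(z) = C1 + sqrt(3)*z^4/4 - z^2 + z


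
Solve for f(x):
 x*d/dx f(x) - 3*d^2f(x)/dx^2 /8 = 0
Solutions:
 f(x) = C1 + C2*erfi(2*sqrt(3)*x/3)


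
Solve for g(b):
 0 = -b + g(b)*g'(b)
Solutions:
 g(b) = -sqrt(C1 + b^2)
 g(b) = sqrt(C1 + b^2)


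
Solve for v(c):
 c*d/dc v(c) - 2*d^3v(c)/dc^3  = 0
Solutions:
 v(c) = C1 + Integral(C2*airyai(2^(2/3)*c/2) + C3*airybi(2^(2/3)*c/2), c)


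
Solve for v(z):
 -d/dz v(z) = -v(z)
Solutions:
 v(z) = C1*exp(z)


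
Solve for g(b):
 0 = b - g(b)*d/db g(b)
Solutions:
 g(b) = -sqrt(C1 + b^2)
 g(b) = sqrt(C1 + b^2)


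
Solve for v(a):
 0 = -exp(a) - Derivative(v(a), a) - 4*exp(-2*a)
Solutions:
 v(a) = C1 - exp(a) + 2*exp(-2*a)


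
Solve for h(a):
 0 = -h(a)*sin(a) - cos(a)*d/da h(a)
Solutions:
 h(a) = C1*cos(a)


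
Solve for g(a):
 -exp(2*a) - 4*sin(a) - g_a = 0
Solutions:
 g(a) = C1 - exp(2*a)/2 + 4*cos(a)


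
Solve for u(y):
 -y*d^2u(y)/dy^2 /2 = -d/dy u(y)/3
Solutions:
 u(y) = C1 + C2*y^(5/3)


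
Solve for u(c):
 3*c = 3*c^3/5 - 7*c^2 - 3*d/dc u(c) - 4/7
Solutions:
 u(c) = C1 + c^4/20 - 7*c^3/9 - c^2/2 - 4*c/21


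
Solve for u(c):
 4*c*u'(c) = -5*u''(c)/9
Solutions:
 u(c) = C1 + C2*erf(3*sqrt(10)*c/5)


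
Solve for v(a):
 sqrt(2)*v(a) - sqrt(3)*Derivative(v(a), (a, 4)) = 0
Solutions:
 v(a) = C1*exp(-2^(1/8)*3^(7/8)*a/3) + C2*exp(2^(1/8)*3^(7/8)*a/3) + C3*sin(2^(1/8)*3^(7/8)*a/3) + C4*cos(2^(1/8)*3^(7/8)*a/3)


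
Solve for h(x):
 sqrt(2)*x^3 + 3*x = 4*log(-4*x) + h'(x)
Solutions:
 h(x) = C1 + sqrt(2)*x^4/4 + 3*x^2/2 - 4*x*log(-x) + 4*x*(1 - 2*log(2))


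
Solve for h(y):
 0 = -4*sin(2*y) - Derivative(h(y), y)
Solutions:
 h(y) = C1 + 2*cos(2*y)


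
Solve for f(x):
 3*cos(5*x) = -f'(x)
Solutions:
 f(x) = C1 - 3*sin(5*x)/5


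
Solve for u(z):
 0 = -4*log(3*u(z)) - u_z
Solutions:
 Integral(1/(log(_y) + log(3)), (_y, u(z)))/4 = C1 - z


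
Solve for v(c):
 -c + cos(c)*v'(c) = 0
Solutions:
 v(c) = C1 + Integral(c/cos(c), c)


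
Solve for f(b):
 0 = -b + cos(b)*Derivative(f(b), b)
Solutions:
 f(b) = C1 + Integral(b/cos(b), b)


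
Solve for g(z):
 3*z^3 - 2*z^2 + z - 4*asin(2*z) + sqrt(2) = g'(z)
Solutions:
 g(z) = C1 + 3*z^4/4 - 2*z^3/3 + z^2/2 - 4*z*asin(2*z) + sqrt(2)*z - 2*sqrt(1 - 4*z^2)


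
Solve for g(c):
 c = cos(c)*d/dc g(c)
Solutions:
 g(c) = C1 + Integral(c/cos(c), c)


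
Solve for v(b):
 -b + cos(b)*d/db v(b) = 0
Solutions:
 v(b) = C1 + Integral(b/cos(b), b)


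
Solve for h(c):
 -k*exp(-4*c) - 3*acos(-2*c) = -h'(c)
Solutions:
 h(c) = C1 + 3*c*acos(-2*c) - k*exp(-4*c)/4 + 3*sqrt(1 - 4*c^2)/2


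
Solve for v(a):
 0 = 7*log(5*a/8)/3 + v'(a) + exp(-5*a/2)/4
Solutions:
 v(a) = C1 - 7*a*log(a)/3 + a*(-7*log(5)/3 + 7/3 + 7*log(2)) + exp(-5*a/2)/10


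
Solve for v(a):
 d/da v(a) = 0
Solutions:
 v(a) = C1


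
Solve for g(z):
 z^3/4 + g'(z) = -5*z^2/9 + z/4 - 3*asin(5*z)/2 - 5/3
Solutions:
 g(z) = C1 - z^4/16 - 5*z^3/27 + z^2/8 - 3*z*asin(5*z)/2 - 5*z/3 - 3*sqrt(1 - 25*z^2)/10


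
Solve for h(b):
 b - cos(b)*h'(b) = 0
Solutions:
 h(b) = C1 + Integral(b/cos(b), b)


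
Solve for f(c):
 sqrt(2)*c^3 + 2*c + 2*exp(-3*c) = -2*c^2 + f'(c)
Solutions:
 f(c) = C1 + sqrt(2)*c^4/4 + 2*c^3/3 + c^2 - 2*exp(-3*c)/3


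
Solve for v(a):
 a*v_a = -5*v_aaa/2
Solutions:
 v(a) = C1 + Integral(C2*airyai(-2^(1/3)*5^(2/3)*a/5) + C3*airybi(-2^(1/3)*5^(2/3)*a/5), a)


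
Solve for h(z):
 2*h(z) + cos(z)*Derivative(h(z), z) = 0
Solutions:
 h(z) = C1*(sin(z) - 1)/(sin(z) + 1)


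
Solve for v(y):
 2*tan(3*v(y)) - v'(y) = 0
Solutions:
 v(y) = -asin(C1*exp(6*y))/3 + pi/3
 v(y) = asin(C1*exp(6*y))/3


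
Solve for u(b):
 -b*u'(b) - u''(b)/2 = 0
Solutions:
 u(b) = C1 + C2*erf(b)


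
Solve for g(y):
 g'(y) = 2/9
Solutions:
 g(y) = C1 + 2*y/9


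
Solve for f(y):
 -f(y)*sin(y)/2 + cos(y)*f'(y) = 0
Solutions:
 f(y) = C1/sqrt(cos(y))


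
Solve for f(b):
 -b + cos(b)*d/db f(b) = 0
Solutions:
 f(b) = C1 + Integral(b/cos(b), b)


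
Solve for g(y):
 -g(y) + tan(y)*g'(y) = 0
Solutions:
 g(y) = C1*sin(y)


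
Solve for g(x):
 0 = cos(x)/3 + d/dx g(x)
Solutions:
 g(x) = C1 - sin(x)/3


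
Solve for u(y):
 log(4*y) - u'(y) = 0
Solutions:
 u(y) = C1 + y*log(y) - y + y*log(4)


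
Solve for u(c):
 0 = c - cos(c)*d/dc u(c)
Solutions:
 u(c) = C1 + Integral(c/cos(c), c)


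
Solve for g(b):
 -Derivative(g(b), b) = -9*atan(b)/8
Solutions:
 g(b) = C1 + 9*b*atan(b)/8 - 9*log(b^2 + 1)/16


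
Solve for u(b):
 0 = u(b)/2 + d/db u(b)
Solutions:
 u(b) = C1*exp(-b/2)


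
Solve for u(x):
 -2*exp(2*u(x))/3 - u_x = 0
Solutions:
 u(x) = log(-sqrt(1/(C1 + 2*x))) - log(2) + log(6)/2
 u(x) = log(1/(C1 + 2*x))/2 - log(2) + log(6)/2


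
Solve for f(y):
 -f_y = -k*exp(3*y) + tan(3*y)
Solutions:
 f(y) = C1 + k*exp(3*y)/3 + log(cos(3*y))/3


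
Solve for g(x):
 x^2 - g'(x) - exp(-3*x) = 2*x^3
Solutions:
 g(x) = C1 - x^4/2 + x^3/3 + exp(-3*x)/3


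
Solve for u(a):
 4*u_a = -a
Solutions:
 u(a) = C1 - a^2/8


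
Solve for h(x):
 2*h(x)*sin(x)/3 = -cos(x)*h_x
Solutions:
 h(x) = C1*cos(x)^(2/3)


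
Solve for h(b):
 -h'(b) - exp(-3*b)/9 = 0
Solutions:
 h(b) = C1 + exp(-3*b)/27


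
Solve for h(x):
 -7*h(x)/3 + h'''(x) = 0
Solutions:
 h(x) = C3*exp(3^(2/3)*7^(1/3)*x/3) + (C1*sin(3^(1/6)*7^(1/3)*x/2) + C2*cos(3^(1/6)*7^(1/3)*x/2))*exp(-3^(2/3)*7^(1/3)*x/6)


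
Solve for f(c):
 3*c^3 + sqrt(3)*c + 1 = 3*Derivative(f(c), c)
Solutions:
 f(c) = C1 + c^4/4 + sqrt(3)*c^2/6 + c/3


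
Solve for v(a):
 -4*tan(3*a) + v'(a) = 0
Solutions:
 v(a) = C1 - 4*log(cos(3*a))/3


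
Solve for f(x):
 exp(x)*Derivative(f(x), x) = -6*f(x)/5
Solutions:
 f(x) = C1*exp(6*exp(-x)/5)


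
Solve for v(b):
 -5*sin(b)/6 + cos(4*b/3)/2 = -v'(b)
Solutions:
 v(b) = C1 - 3*sin(4*b/3)/8 - 5*cos(b)/6


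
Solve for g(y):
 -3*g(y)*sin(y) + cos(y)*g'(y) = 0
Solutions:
 g(y) = C1/cos(y)^3


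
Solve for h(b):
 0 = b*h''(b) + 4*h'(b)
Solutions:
 h(b) = C1 + C2/b^3


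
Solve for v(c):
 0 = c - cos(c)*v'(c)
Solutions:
 v(c) = C1 + Integral(c/cos(c), c)


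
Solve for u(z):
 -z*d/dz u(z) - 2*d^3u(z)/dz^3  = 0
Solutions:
 u(z) = C1 + Integral(C2*airyai(-2^(2/3)*z/2) + C3*airybi(-2^(2/3)*z/2), z)


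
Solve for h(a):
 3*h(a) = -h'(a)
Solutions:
 h(a) = C1*exp(-3*a)


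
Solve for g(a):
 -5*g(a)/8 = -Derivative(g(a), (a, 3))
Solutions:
 g(a) = C3*exp(5^(1/3)*a/2) + (C1*sin(sqrt(3)*5^(1/3)*a/4) + C2*cos(sqrt(3)*5^(1/3)*a/4))*exp(-5^(1/3)*a/4)


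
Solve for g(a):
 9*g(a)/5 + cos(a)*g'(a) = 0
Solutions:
 g(a) = C1*(sin(a) - 1)^(9/10)/(sin(a) + 1)^(9/10)


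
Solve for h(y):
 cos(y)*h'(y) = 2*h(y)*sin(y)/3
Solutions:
 h(y) = C1/cos(y)^(2/3)


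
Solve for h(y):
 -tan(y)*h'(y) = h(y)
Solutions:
 h(y) = C1/sin(y)


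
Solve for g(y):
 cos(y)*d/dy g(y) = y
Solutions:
 g(y) = C1 + Integral(y/cos(y), y)


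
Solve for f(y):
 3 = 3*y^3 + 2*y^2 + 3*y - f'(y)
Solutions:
 f(y) = C1 + 3*y^4/4 + 2*y^3/3 + 3*y^2/2 - 3*y


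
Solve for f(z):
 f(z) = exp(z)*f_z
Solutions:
 f(z) = C1*exp(-exp(-z))


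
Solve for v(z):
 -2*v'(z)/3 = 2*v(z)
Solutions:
 v(z) = C1*exp(-3*z)


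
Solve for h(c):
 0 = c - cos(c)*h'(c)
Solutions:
 h(c) = C1 + Integral(c/cos(c), c)


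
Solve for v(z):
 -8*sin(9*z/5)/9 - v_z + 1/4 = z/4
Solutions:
 v(z) = C1 - z^2/8 + z/4 + 40*cos(9*z/5)/81


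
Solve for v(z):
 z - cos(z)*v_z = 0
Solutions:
 v(z) = C1 + Integral(z/cos(z), z)


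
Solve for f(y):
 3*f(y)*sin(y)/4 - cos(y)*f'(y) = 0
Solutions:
 f(y) = C1/cos(y)^(3/4)


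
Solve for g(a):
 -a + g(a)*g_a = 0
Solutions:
 g(a) = -sqrt(C1 + a^2)
 g(a) = sqrt(C1 + a^2)


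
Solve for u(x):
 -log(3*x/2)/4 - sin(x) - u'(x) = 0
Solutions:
 u(x) = C1 - x*log(x)/4 - x*log(3)/4 + x*log(2)/4 + x/4 + cos(x)


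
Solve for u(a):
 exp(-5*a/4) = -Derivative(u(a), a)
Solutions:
 u(a) = C1 + 4*exp(-5*a/4)/5


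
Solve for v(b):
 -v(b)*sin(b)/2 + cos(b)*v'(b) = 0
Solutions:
 v(b) = C1/sqrt(cos(b))


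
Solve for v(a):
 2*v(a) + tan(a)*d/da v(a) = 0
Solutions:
 v(a) = C1/sin(a)^2


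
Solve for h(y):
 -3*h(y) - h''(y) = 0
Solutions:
 h(y) = C1*sin(sqrt(3)*y) + C2*cos(sqrt(3)*y)


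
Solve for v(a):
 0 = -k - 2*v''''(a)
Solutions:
 v(a) = C1 + C2*a + C3*a^2 + C4*a^3 - a^4*k/48


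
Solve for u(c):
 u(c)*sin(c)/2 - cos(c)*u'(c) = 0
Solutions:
 u(c) = C1/sqrt(cos(c))


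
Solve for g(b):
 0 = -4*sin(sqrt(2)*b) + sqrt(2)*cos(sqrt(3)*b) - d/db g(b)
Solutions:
 g(b) = C1 + sqrt(6)*sin(sqrt(3)*b)/3 + 2*sqrt(2)*cos(sqrt(2)*b)


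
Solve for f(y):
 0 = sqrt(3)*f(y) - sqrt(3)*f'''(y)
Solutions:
 f(y) = C3*exp(y) + (C1*sin(sqrt(3)*y/2) + C2*cos(sqrt(3)*y/2))*exp(-y/2)


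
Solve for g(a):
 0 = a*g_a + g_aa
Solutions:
 g(a) = C1 + C2*erf(sqrt(2)*a/2)


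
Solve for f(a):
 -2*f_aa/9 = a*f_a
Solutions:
 f(a) = C1 + C2*erf(3*a/2)


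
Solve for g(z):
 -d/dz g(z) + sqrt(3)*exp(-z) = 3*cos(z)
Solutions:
 g(z) = C1 - 3*sin(z) - sqrt(3)*exp(-z)


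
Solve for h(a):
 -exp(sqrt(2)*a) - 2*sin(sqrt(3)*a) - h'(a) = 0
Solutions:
 h(a) = C1 - sqrt(2)*exp(sqrt(2)*a)/2 + 2*sqrt(3)*cos(sqrt(3)*a)/3


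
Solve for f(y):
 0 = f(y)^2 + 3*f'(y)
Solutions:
 f(y) = 3/(C1 + y)


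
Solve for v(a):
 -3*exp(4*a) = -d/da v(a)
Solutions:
 v(a) = C1 + 3*exp(4*a)/4


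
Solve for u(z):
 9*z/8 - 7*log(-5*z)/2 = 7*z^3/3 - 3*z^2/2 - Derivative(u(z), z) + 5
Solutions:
 u(z) = C1 + 7*z^4/12 - z^3/2 - 9*z^2/16 + 7*z*log(-z)/2 + z*(3 + 7*log(5))/2


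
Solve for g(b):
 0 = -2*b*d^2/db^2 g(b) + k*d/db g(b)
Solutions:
 g(b) = C1 + b^(re(k)/2 + 1)*(C2*sin(log(b)*Abs(im(k))/2) + C3*cos(log(b)*im(k)/2))


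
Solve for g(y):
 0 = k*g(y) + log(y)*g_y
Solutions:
 g(y) = C1*exp(-k*li(y))


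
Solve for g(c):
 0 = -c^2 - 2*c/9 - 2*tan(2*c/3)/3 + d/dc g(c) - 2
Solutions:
 g(c) = C1 + c^3/3 + c^2/9 + 2*c - log(cos(2*c/3))


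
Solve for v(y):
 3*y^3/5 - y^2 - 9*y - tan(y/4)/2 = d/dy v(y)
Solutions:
 v(y) = C1 + 3*y^4/20 - y^3/3 - 9*y^2/2 + 2*log(cos(y/4))


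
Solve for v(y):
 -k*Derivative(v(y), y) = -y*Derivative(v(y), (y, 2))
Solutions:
 v(y) = C1 + y^(re(k) + 1)*(C2*sin(log(y)*Abs(im(k))) + C3*cos(log(y)*im(k)))


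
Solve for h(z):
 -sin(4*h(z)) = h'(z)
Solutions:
 h(z) = -acos((-C1 - exp(8*z))/(C1 - exp(8*z)))/4 + pi/2
 h(z) = acos((-C1 - exp(8*z))/(C1 - exp(8*z)))/4


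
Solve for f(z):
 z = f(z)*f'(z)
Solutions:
 f(z) = -sqrt(C1 + z^2)
 f(z) = sqrt(C1 + z^2)


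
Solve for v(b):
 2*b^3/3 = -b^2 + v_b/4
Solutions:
 v(b) = C1 + 2*b^4/3 + 4*b^3/3


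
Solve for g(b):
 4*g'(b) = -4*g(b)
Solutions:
 g(b) = C1*exp(-b)


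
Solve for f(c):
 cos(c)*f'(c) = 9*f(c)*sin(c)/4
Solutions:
 f(c) = C1/cos(c)^(9/4)


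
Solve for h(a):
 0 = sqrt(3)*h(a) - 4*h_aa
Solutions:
 h(a) = C1*exp(-3^(1/4)*a/2) + C2*exp(3^(1/4)*a/2)


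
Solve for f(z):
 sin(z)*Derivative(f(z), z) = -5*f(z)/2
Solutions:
 f(z) = C1*(cos(z) + 1)^(5/4)/(cos(z) - 1)^(5/4)


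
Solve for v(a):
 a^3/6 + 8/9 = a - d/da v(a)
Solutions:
 v(a) = C1 - a^4/24 + a^2/2 - 8*a/9


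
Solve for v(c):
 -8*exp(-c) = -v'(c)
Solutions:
 v(c) = C1 - 8*exp(-c)


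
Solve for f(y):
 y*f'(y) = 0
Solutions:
 f(y) = C1


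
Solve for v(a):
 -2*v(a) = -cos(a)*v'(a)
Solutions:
 v(a) = C1*(sin(a) + 1)/(sin(a) - 1)


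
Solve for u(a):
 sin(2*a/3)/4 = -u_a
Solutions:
 u(a) = C1 + 3*cos(2*a/3)/8


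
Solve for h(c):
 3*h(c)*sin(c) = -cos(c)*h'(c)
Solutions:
 h(c) = C1*cos(c)^3


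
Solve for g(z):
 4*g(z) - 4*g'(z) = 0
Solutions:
 g(z) = C1*exp(z)
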